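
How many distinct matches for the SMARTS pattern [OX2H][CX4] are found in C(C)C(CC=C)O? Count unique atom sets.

[OX2H][CX4] is the SMARTS for an aliphatic alcohol: a hydroxyl oxygen bound to an sp3 (X4) carbon.
Exactly one fragment in the molecule meets all constraints, giving 1 match.

1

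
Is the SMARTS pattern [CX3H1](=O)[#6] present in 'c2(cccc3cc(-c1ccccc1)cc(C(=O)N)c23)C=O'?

Yes

The pattern [CX3H1](=O)[#6] describes an sp2 carbon with one H, double-bonded to O and single-bonded to carbon — an aldehyde.
The molecule carries an aldehyde (-CHO), whose atoms satisfy every constraint of the query, so the pattern matches.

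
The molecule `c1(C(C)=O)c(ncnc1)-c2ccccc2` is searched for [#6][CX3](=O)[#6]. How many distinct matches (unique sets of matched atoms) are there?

1

[#6][CX3](=O)[#6] is the SMARTS for a ketone: a carbonyl carbon (no H) flanked by two carbons.
Exactly one fragment in the molecule meets all constraints, giving 1 match.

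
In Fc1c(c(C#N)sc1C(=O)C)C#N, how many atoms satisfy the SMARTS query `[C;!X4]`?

3

The query [C;!X4] means: aliphatic carbon that does not have four total connections.
Check the 13 heavy atoms by environment: 1× s (aromatic, X2) → no; 4× c (aromatic, X3) → no; 1× C (X3) → match; 1× O (X1) → no; 1× C (X4) → no; 1× F (X1) → no; 2× C (X2) → match; 2× N (X1) → no.
Summing the matching environments: 1 + 2 = 3 matching atoms.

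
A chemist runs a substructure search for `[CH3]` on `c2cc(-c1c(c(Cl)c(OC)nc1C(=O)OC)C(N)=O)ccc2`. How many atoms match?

2

The query [CH3] means: aliphatic carbon with exactly three hydrogens.
Check the 22 heavy atoms by environment: 1× n (aromatic, H0) → no; 6× c (aromatic, H0) → no; 5× c (aromatic, H1) → no; 4× O (H0) → no; 2× C (H3) → match; 2× C (H0) → no; 1× N (H2) → no; 1× Cl (H0) → no.
That gives 2 matching atoms.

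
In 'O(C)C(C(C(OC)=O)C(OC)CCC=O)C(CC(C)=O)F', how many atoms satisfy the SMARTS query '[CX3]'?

The query [CX3] means: C with X3: aliphatic carbon with exactly 3 total connections.
Check the 21 heavy atoms by environment: 11× C (X4) → no; 3× C (X3) → match; 3× O (X1) → no; 3× O (X2) → no; 1× F (X1) → no.
That gives 3 matching atoms.

3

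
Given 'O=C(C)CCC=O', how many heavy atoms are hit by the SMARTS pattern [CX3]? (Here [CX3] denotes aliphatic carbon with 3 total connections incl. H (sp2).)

2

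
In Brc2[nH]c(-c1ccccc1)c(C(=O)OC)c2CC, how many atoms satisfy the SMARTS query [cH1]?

The query [cH1] means: aromatic carbon bearing exactly one hydrogen.
Check the 18 heavy atoms by environment: 1× n (aromatic, H1) → no; 5× c (aromatic, H0) → no; 1× Br (H0) → no; 5× c (aromatic, H1) → match; 1× C (H0) → no; 2× O (H0) → no; 2× C (H3) → no; 1× C (H2) → no.
That gives 5 matching atoms.

5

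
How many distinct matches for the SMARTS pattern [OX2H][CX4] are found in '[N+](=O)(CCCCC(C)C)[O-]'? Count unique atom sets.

0

[OX2H][CX4] is the SMARTS for an aliphatic alcohol: a hydroxyl oxygen bound to an sp3 (X4) carbon.
No fragment in the molecule satisfies every constraint, giving 0 matches.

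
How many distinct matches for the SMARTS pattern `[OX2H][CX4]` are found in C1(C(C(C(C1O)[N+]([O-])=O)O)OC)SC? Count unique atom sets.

2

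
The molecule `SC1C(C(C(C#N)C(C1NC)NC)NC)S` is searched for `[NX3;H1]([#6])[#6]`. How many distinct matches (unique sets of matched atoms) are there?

3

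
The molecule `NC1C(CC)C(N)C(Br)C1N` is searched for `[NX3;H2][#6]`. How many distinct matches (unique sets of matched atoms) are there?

3

[NX3;H2][#6] is the SMARTS for a primary amine: a trivalent nitrogen with two H attached to carbon.
The molecule carries 3 separate instances of a primary amino group (-NH2) meeting every constraint; each maps to a distinct set of atoms, giving 3 matches.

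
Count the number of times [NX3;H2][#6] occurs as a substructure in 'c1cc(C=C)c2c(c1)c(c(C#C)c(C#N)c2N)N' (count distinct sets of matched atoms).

2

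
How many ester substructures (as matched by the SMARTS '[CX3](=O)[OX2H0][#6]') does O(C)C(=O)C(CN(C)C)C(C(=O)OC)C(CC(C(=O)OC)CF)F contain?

[CX3](=O)[OX2H0][#6] is the SMARTS for an ester: a carbonyl carbon bonded to an oxygen that is itself bonded to carbon (no H on that O).
The molecule carries 3 separate instances of a methyl-ester group (-C(=O)OCH3) meeting every constraint; each maps to a distinct set of atoms, giving 3 matches.

3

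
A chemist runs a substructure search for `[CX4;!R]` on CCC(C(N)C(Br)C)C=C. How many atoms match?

6

The query [CX4;!R] means: aliphatic carbon with four total connections, not in a ring.
Check the 10 heavy atoms by environment: 6× C (X4, acyclic) → match; 2× C (X3, acyclic) → no; 1× Br (X1, acyclic) → no; 1× N (X3, acyclic) → no.
That gives 6 matching atoms.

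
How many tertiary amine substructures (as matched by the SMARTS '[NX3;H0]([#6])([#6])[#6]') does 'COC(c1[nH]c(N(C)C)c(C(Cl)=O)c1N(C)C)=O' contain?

[NX3;H0]([#6])([#6])[#6] is the SMARTS for a tertiary amine: a trivalent nitrogen with no H, bonded to three carbons.
The molecule carries 2 separate instances of a dimethylamino group (-N(CH3)2) meeting every constraint; each maps to a distinct set of atoms, giving 2 matches.

2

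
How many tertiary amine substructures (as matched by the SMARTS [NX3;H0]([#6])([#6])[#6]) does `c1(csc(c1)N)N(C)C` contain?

1

[NX3;H0]([#6])([#6])[#6] is the SMARTS for a tertiary amine: a trivalent nitrogen with no H, bonded to three carbons.
Exactly one fragment in the molecule meets all constraints, giving 1 match.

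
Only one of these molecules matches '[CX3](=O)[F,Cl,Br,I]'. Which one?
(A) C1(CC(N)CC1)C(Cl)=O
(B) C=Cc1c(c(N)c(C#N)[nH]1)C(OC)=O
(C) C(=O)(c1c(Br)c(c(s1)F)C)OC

[CX3](=O)[F,Cl,Br,I] describes a carbonyl carbon bonded to a halogen (an acyl halide).
(A) contains an acyl chloride (-C(=O)Cl), which satisfies every atom and bond constraint.
(B) has a methyl-ester group (-C(=O)OCH3) but the carbonyl is bonded to -O-C, not to a halogen.
(C) has a methyl-ester group (-C(=O)OCH3) but the carbonyl is bonded to -O-C, not to a halogen.
So the answer is (A).

A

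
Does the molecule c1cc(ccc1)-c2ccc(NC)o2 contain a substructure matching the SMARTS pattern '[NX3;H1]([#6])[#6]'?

Yes

The pattern [NX3;H1]([#6])[#6] describes a trivalent nitrogen with one H, bonded to two carbons — a secondary amine.
The molecule carries an N-methylamino group (-NHCH3), whose atoms satisfy every constraint of the query, so the pattern matches.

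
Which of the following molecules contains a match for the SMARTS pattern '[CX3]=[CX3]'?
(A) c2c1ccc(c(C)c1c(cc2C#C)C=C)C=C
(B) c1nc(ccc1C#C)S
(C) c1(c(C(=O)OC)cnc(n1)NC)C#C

A

[CX3]=[CX3] describes a non-aromatic C=C double bond between two sp2 carbons (an alkene).
(A) contains a vinyl group (-CH=CH2), which satisfies every atom and bond constraint.
(B) has an ethynyl group (-C#CH) but the C-C bond is a triple bond, not a double bond.
(C) has an ethynyl group (-C#CH) but the C-C bond is a triple bond, not a double bond.
So the answer is (A).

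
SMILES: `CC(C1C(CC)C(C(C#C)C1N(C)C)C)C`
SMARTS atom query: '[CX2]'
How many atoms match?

2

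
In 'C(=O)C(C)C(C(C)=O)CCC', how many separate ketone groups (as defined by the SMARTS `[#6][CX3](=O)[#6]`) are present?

[#6][CX3](=O)[#6] is the SMARTS for a ketone: a carbonyl carbon (no H) flanked by two carbons.
Exactly one fragment in the molecule meets all constraints, giving 1 match.

1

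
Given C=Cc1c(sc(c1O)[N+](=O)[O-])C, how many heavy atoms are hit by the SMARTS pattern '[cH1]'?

0

The query [cH1] means: aromatic carbon bearing exactly one hydrogen.
Check the 12 heavy atoms by environment: 1× s (aromatic, H0) → no; 4× c (aromatic, H0) → no; 1× N (charge +1, H0) → no; 1× O (charge -1, H0) → no; 1× O (H0) → no; 1× O (H1) → no; 1× C (H3) → no; 1× C (H1) → no; 1× C (H2) → no.
No environment satisfies the query, so 0 matching atoms.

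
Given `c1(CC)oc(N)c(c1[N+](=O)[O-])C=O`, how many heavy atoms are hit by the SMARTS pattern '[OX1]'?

The query [OX1] means: aliphatic oxygen with one total connection — typically a carbonyl =O or an oxide.
Check the 13 heavy atoms by environment: 1× o (aromatic, X2) → no; 4× c (aromatic, X3) → no; 1× C (X3) → no; 2× O (X1) → match; 1× N (charge +1, X3) → no; 1× O (charge -1, X1) → match; 1× N (X3) → no; 2× C (X4) → no.
Summing the matching environments: 2 + 1 = 3 matching atoms.

3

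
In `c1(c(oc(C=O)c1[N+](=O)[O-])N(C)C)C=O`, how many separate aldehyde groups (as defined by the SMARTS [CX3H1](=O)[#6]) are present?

[CX3H1](=O)[#6] is the SMARTS for an aldehyde: an sp2 carbon with one H, double-bonded to O and single-bonded to carbon.
The molecule carries 2 separate instances of an aldehyde (-CHO) meeting every constraint; each maps to a distinct set of atoms, giving 2 matches.

2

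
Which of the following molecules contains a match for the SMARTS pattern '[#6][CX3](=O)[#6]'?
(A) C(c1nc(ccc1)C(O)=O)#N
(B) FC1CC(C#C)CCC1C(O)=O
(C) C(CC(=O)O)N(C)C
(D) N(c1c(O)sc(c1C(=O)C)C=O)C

D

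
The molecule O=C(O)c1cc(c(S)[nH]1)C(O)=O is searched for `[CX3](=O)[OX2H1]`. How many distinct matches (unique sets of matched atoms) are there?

2

[CX3](=O)[OX2H1] is the SMARTS for a carboxylic acid: an sp2 carbon double-bonded to O and single-bonded to an -OH oxygen.
The molecule carries 2 separate instances of a carboxylic acid group (-C(=O)OH) meeting every constraint; each maps to a distinct set of atoms, giving 2 matches.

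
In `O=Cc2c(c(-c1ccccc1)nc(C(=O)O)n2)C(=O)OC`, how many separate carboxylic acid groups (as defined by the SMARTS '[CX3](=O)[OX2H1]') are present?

[CX3](=O)[OX2H1] is the SMARTS for a carboxylic acid: an sp2 carbon double-bonded to O and single-bonded to an -OH oxygen.
Exactly one fragment in the molecule meets all constraints, giving 1 match.

1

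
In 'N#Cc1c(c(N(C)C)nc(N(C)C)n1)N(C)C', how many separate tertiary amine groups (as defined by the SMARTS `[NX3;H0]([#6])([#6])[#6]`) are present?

3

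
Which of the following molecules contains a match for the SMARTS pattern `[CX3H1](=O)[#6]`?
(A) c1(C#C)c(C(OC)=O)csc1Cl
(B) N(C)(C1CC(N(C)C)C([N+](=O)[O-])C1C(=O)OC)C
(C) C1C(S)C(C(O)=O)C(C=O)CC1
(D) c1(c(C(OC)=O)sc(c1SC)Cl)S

[CX3H1](=O)[#6] describes an sp2 carbon with one H, double-bonded to O and single-bonded to carbon (an aldehyde).
(A) has a methyl-ester group (-C(=O)OCH3) but the carbonyl carbon has H0, not H1.
(B) has a methyl-ester group (-C(=O)OCH3) but the carbonyl carbon has H0, not H1.
(C) contains an aldehyde (-CHO), which satisfies every atom and bond constraint.
(D) has a methyl-ester group (-C(=O)OCH3) but the carbonyl carbon has H0, not H1.
So the answer is (C).

C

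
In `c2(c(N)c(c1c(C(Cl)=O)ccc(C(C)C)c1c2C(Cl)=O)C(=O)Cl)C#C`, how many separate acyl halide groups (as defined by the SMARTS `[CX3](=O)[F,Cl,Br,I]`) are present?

[CX3](=O)[F,Cl,Br,I] is the SMARTS for an acyl halide: a carbonyl carbon bonded to a halogen.
The molecule carries 3 separate instances of an acyl chloride (-C(=O)Cl) meeting every constraint; each maps to a distinct set of atoms, giving 3 matches.

3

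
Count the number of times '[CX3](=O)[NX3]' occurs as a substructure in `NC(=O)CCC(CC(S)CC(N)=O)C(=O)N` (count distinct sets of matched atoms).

[CX3](=O)[NX3] is the SMARTS for an amide: a carbonyl carbon bonded to a trivalent nitrogen.
The molecule carries 3 separate instances of a primary amide (-C(=O)NH2) meeting every constraint; each maps to a distinct set of atoms, giving 3 matches.

3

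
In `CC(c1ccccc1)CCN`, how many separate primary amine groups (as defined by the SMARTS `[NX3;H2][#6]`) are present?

[NX3;H2][#6] is the SMARTS for a primary amine: a trivalent nitrogen with two H attached to carbon.
Exactly one fragment in the molecule meets all constraints, giving 1 match.

1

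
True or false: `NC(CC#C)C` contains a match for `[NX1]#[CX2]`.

False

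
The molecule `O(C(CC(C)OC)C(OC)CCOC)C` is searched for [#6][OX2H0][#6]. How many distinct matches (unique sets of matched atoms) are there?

[#6][OX2H0][#6] is the SMARTS for an ether: an aliphatic oxygen bridging two carbons with no H on the oxygen.
The molecule carries 4 separate instances of a methoxy ether (-OCH3) meeting every constraint; each maps to a distinct set of atoms, giving 4 matches.

4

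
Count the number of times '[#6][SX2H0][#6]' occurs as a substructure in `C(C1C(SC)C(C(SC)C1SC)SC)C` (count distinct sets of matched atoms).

4

[#6][SX2H0][#6] is the SMARTS for a thioether: an aliphatic sulfur bridging two carbons with no H on the sulfur.
The molecule carries 4 separate instances of a methylthio ether (-SCH3) meeting every constraint; each maps to a distinct set of atoms, giving 4 matches.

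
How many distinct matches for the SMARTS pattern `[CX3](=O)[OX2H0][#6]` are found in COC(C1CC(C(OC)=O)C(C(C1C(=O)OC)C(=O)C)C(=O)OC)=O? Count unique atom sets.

4

[CX3](=O)[OX2H0][#6] is the SMARTS for an ester: a carbonyl carbon bonded to an oxygen that is itself bonded to carbon (no H on that O).
The molecule carries 4 separate instances of a methyl-ester group (-C(=O)OCH3) meeting every constraint; each maps to a distinct set of atoms, giving 4 matches.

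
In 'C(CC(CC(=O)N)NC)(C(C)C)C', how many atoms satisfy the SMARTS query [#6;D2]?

2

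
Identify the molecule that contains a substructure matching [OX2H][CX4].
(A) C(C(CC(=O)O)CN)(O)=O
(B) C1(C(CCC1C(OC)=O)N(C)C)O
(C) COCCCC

[OX2H][CX4] describes a hydroxyl oxygen bound to an sp3 (X4) carbon (an aliphatic alcohol).
(A) has a carboxylic acid group (-C(=O)OH) but the -OH is on a CX3 carbonyl carbon, not a CX4 carbon.
(B) contains a hydroxyl group (-OH), which satisfies every atom and bond constraint.
(C) has a methoxy ether (-OCH3) but the oxygen has H0 (ether), not H1.
So the answer is (B).

B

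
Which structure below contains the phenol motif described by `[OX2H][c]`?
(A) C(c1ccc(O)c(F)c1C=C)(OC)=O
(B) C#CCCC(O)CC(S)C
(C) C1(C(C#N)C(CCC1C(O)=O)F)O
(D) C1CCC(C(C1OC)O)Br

A

[OX2H][c] describes a hydroxyl oxygen attached to an aromatic carbon (a phenol).
(A) contains a hydroxyl group (-OH), which satisfies every atom and bond constraint.
(B) has a hydroxyl group (-OH) but the -OH is on an aliphatic carbon, not an aromatic c.
(C) has a hydroxyl group (-OH) but the -OH is on an aliphatic carbon, not an aromatic c.
(D) has a hydroxyl group (-OH) but the -OH is on an aliphatic carbon, not an aromatic c.
So the answer is (A).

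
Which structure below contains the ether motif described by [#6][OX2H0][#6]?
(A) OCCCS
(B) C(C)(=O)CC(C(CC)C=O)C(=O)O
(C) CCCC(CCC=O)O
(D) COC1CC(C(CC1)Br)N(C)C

D

[#6][OX2H0][#6] describes an aliphatic oxygen bridging two carbons with no H on the oxygen (an ether).
(A) has a hydroxyl group (-OH) but the oxygen has H1, not H0 bridging two carbons.
(B) has a carboxylic acid group (-C(=O)OH) but the -OH oxygen has H1; the =O is OX1, not OX2.
(C) has a hydroxyl group (-OH) but the oxygen has H1, not H0 bridging two carbons.
(D) contains a methoxy ether (-OCH3), which satisfies every atom and bond constraint.
So the answer is (D).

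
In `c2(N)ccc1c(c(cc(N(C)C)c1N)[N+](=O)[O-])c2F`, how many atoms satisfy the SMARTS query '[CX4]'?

2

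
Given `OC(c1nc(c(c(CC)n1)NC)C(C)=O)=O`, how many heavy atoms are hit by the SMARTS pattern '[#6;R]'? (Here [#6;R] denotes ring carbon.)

Check the 16 heavy atoms by environment: 2× n (aromatic, in 6-ring) → no; 4× c (aromatic, in 6-ring) → match; 6× C (acyclic) → no; 3× O (acyclic) → no; 1× N (acyclic) → no.
That gives 4 matching atoms.

4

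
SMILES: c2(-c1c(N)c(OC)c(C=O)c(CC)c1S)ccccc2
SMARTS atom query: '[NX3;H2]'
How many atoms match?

1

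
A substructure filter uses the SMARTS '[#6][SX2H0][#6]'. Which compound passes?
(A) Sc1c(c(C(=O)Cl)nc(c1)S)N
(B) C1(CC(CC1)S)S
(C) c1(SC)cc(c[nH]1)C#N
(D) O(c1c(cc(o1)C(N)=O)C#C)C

[#6][SX2H0][#6] describes an aliphatic sulfur bridging two carbons with no H on the sulfur (a thioether).
(A) has a thiol (-SH) but the sulfur has H1, not H0 bridging two carbons.
(B) has a thiol (-SH) but the sulfur has H1, not H0 bridging two carbons.
(C) contains a methylthio ether (-SCH3), which satisfies every atom and bond constraint.
(D) has a methoxy ether (-OCH3) but the bridging atom is O, not S.
So the answer is (C).

C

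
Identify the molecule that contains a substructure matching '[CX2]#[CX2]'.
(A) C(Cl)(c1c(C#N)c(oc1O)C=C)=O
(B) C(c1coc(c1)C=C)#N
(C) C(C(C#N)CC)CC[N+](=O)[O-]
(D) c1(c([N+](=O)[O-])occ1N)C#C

D

[CX2]#[CX2] describes a carbon-carbon triple bond (an alkyne).
(A) has a nitrile (-C#N) but the triple bond is C#N, not C#C.
(B) has a vinyl group (-CH=CH2) but the C=C is a double bond; both carbons are CX3, not CX2.
(C) has a nitrile (-C#N) but the triple bond is C#N, not C#C.
(D) contains an ethynyl group (-C#CH), which satisfies every atom and bond constraint.
So the answer is (D).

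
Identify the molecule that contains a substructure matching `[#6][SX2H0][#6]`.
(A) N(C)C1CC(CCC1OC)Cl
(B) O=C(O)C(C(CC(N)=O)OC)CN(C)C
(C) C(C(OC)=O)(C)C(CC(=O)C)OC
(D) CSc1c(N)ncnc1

D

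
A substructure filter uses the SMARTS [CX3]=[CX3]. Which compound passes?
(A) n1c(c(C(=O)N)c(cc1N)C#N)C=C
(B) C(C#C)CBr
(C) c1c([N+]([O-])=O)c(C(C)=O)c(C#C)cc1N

A

[CX3]=[CX3] describes a non-aromatic C=C double bond between two sp2 carbons (an alkene).
(A) contains a vinyl group (-CH=CH2), which satisfies every atom and bond constraint.
(B) has an ethynyl group (-C#CH) but the C-C bond is a triple bond, not a double bond.
(C) has an ethynyl group (-C#CH) but the C-C bond is a triple bond, not a double bond.
So the answer is (A).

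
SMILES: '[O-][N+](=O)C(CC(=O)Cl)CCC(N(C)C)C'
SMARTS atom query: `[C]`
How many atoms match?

9

The query [C] means: uppercase C matches aliphatic (non-aromatic) carbon only.
Check the 15 heavy atoms by environment: 9× C → match; 2× O → no; 1× Cl → no; 1× N → no; 1× N (charge +1) → no; 1× O (charge -1) → no.
That gives 9 matching atoms.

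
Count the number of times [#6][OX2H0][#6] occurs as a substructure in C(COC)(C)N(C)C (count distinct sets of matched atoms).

1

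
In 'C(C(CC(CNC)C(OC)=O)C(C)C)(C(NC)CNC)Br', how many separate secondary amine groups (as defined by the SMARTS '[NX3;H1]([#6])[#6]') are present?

3

[NX3;H1]([#6])[#6] is the SMARTS for a secondary amine: a trivalent nitrogen with one H, bonded to two carbons.
The molecule carries 3 separate instances of an N-methylamino group (-NHCH3) meeting every constraint; each maps to a distinct set of atoms, giving 3 matches.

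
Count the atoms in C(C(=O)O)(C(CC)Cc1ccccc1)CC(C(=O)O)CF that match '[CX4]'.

8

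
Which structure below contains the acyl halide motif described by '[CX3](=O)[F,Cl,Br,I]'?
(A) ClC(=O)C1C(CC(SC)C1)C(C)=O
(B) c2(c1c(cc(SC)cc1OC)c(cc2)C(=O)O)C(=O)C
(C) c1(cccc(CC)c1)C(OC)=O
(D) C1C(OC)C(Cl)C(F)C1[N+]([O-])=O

A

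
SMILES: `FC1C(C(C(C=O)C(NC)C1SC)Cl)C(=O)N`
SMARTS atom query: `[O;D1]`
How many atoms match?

Check the 17 heavy atoms by environment: 7× C (D3) → no; 1× Cl (D1) → no; 2× O (D1) → match; 1× N (D1) → no; 1× N (D2) → no; 2× C (D1) → no; 1× C (D2) → no; 1× F (D1) → no; 1× S (D2) → no.
That gives 2 matching atoms.

2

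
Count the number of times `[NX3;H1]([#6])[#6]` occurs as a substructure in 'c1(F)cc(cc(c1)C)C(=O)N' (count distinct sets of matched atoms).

[NX3;H1]([#6])[#6] is the SMARTS for a secondary amine: a trivalent nitrogen with one H, bonded to two carbons.
The molecule has a primary amide (-C(=O)NH2), but the -C(=O)NH2 nitrogen has H2, not H1; nothing else fits, so there are 0 matches.

0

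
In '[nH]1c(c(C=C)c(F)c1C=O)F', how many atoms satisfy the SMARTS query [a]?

5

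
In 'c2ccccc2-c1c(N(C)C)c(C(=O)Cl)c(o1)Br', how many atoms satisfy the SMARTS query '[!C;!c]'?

The query [!C;!c] means: neither aliphatic nor aromatic carbon — same as [!#6].
Check the 18 heavy atoms by environment: 1× o (aromatic) → match; 10× c (aromatic) → no; 1× N → match; 3× C → no; 1× O → match; 1× Cl → match; 1× Br → match.
Summing the matching environments: 1 + 1 + 1 + 1 + 1 = 5 matching atoms.

5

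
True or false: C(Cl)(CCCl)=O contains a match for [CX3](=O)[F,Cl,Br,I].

The pattern [CX3](=O)[F,Cl,Br,I] describes a carbonyl carbon bonded to a halogen — an acyl halide.
The molecule carries an acyl chloride (-C(=O)Cl), whose atoms satisfy every constraint of the query, so the pattern matches.

True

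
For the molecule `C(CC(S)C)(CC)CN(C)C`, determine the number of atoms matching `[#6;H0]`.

0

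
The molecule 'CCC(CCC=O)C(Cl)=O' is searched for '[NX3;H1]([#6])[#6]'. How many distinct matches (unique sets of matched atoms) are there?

0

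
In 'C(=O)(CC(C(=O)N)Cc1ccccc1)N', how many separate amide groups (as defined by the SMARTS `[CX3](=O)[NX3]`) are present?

2

[CX3](=O)[NX3] is the SMARTS for an amide: a carbonyl carbon bonded to a trivalent nitrogen.
The molecule carries 2 separate instances of a primary amide (-C(=O)NH2) meeting every constraint; each maps to a distinct set of atoms, giving 2 matches.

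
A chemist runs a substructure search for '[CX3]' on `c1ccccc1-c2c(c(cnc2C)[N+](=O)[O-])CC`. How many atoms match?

Check the 18 heavy atoms by environment: 1× n (aromatic, X2) → no; 11× c (aromatic, X3) → no; 3× C (X4) → no; 1× N (charge +1, X3) → no; 1× O (charge -1, X1) → no; 1× O (X1) → no.
No environment satisfies the query, so 0 matching atoms.

0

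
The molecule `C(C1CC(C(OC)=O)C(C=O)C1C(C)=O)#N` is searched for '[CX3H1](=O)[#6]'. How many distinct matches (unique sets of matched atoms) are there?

[CX3H1](=O)[#6] is the SMARTS for an aldehyde: an sp2 carbon with one H, double-bonded to O and single-bonded to carbon.
Exactly one fragment in the molecule meets all constraints, giving 1 match.

1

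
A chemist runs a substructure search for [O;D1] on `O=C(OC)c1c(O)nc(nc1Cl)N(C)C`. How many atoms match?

Check the 15 heavy atoms by environment: 2× n (aromatic, D2) → no; 4× c (aromatic, D3) → no; 1× N (D3) → no; 3× C (D1) → no; 2× O (D1) → match; 1× C (D3) → no; 1× O (D2) → no; 1× Cl (D1) → no.
That gives 2 matching atoms.

2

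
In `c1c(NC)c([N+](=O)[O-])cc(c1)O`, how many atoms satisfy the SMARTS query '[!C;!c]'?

5

The query [!C;!c] means: neither aliphatic nor aromatic carbon — same as [!#6].
Check the 12 heavy atoms by environment: 6× c (aromatic) → no; 1× N → match; 1× C → no; 1× N (charge +1) → match; 1× O (charge -1) → match; 2× O → match.
Summing the matching environments: 1 + 1 + 1 + 2 = 5 matching atoms.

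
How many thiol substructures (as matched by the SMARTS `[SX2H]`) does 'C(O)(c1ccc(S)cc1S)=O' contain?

2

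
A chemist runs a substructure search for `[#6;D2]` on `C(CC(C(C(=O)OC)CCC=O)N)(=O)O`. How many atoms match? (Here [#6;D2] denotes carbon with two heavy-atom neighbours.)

4

The query [#6;D2] means: any carbon bonded to exactly two heavy atoms.
Check the 15 heavy atoms by environment: 4× C (D2) → match; 4× C (D3) → no; 4× O (D1) → no; 1× O (D2) → no; 1× C (D1) → no; 1× N (D1) → no.
That gives 4 matching atoms.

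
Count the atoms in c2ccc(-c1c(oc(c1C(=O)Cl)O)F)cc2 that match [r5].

5

Check the 16 heavy atoms by environment: 1× o (aromatic, in 5-ring) → match; 4× c (aromatic, in 5-ring) → match; 2× O (acyclic) → no; 1× F (acyclic) → no; 6× c (aromatic, in 6-ring) → no; 1× C (acyclic) → no; 1× Cl (acyclic) → no.
Summing the matching environments: 1 + 4 = 5 matching atoms.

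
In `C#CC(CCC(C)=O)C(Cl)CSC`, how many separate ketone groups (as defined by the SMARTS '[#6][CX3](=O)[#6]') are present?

1

[#6][CX3](=O)[#6] is the SMARTS for a ketone: a carbonyl carbon (no H) flanked by two carbons.
Exactly one fragment in the molecule meets all constraints, giving 1 match.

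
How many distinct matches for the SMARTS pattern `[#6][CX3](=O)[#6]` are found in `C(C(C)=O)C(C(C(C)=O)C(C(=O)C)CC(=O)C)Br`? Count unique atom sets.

4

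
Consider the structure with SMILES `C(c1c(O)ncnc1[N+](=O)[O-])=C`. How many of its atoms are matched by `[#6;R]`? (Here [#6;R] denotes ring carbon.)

The query [#6;R] means: carbon that is part of a ring.
Check the 12 heavy atoms by environment: 2× n (aromatic, in 6-ring) → no; 4× c (aromatic, in 6-ring) → match; 2× O (acyclic) → no; 1× N (charge +1, acyclic) → no; 1× O (charge -1, acyclic) → no; 2× C (acyclic) → no.
That gives 4 matching atoms.

4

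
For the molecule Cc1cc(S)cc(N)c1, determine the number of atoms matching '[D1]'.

Check the 9 heavy atoms by environment: 3× c (aromatic, D2) → no; 3× c (aromatic, D3) → no; 1× S (D1) → match; 1× N (D1) → match; 1× C (D1) → match.
Summing the matching environments: 1 + 1 + 1 = 3 matching atoms.

3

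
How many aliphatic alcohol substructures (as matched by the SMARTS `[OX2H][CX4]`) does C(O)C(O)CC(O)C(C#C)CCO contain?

4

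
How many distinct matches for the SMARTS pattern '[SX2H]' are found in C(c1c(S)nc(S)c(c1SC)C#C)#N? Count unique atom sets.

2

[SX2H] is the SMARTS for a thiol: an aliphatic sulfur with two connections, one being H.
The molecule carries 2 separate instances of a thiol (-SH) meeting every constraint; each maps to a distinct set of atoms, giving 2 matches.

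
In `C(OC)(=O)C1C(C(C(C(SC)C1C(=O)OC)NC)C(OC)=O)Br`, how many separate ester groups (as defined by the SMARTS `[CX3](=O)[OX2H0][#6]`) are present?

[CX3](=O)[OX2H0][#6] is the SMARTS for an ester: a carbonyl carbon bonded to an oxygen that is itself bonded to carbon (no H on that O).
The molecule carries 3 separate instances of a methyl-ester group (-C(=O)OCH3) meeting every constraint; each maps to a distinct set of atoms, giving 3 matches.

3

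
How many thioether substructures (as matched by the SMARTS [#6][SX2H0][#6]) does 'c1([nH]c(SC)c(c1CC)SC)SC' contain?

3

[#6][SX2H0][#6] is the SMARTS for a thioether: an aliphatic sulfur bridging two carbons with no H on the sulfur.
The molecule carries 3 separate instances of a methylthio ether (-SCH3) meeting every constraint; each maps to a distinct set of atoms, giving 3 matches.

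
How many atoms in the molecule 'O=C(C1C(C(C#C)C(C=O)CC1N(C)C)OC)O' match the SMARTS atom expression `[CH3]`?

Check the 18 heavy atoms by environment: 7× C (H1) → no; 1× C (H2) → no; 3× O (H0) → no; 3× C (H3) → match; 1× N (H0) → no; 2× C (H0) → no; 1× O (H1) → no.
That gives 3 matching atoms.

3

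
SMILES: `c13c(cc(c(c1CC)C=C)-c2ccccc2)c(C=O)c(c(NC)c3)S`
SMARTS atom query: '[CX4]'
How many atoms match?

The query [CX4] means: C with X4: aliphatic carbon with exactly 4 total connections (bonds + H).
Check the 25 heavy atoms by environment: 16× c (aromatic, X3) → no; 3× C (X3) → no; 1× N (X3) → no; 3× C (X4) → match; 1× O (X1) → no; 1× S (X2) → no.
That gives 3 matching atoms.

3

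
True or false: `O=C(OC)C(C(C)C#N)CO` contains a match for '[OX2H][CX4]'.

True

The pattern [OX2H][CX4] describes a hydroxyl oxygen bound to an sp3 (X4) carbon — an aliphatic alcohol.
The molecule carries a hydroxyl group (-OH), whose atoms satisfy every constraint of the query, so the pattern matches.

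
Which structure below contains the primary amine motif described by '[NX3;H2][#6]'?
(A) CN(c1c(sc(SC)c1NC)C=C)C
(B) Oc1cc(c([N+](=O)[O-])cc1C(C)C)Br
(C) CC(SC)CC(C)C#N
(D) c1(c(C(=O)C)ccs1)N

[NX3;H2][#6] describes a trivalent nitrogen with two H attached to carbon (a primary amine).
(A) has a dimethylamino group (-N(CH3)2) but the nitrogen has H0, not H2.
(B) has a nitro group (-[N+](=O)[O-]) but the nitrogen is [N+] with no H, not NX3H2.
(C) has a nitrile (-C#N) but the nitrogen is NX1 (triple-bonded), not NX3 with two H.
(D) contains a primary amino group (-NH2), which satisfies every atom and bond constraint.
So the answer is (D).

D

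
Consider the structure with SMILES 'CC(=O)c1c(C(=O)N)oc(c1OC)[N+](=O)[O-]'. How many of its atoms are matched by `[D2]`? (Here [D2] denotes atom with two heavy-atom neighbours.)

2

Check the 16 heavy atoms by environment: 1× o (aromatic, D2) → match; 4× c (aromatic, D3) → no; 2× C (D3) → no; 3× O (D1) → no; 1× N (D1) → no; 1× O (D2) → match; 2× C (D1) → no; 1× N (charge +1, D3) → no; 1× O (charge -1, D1) → no.
Summing the matching environments: 1 + 1 = 2 matching atoms.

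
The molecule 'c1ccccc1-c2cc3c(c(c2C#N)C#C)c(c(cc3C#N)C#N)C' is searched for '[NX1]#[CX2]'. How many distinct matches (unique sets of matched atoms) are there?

3

[NX1]#[CX2] is the SMARTS for a nitrile: a nitrogen triple-bonded to a two-connected carbon.
The molecule carries 3 separate instances of a nitrile (-C#N) meeting every constraint; each maps to a distinct set of atoms, giving 3 matches.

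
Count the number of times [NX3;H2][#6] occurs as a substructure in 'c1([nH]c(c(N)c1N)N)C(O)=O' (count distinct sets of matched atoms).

3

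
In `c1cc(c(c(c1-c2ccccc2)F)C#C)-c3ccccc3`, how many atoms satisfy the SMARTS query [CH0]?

1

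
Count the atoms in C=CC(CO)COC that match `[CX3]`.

2

The query [CX3] means: C with X3: aliphatic carbon with exactly 3 total connections.
Check the 8 heavy atoms by environment: 4× C (X4) → no; 2× O (X2) → no; 2× C (X3) → match.
That gives 2 matching atoms.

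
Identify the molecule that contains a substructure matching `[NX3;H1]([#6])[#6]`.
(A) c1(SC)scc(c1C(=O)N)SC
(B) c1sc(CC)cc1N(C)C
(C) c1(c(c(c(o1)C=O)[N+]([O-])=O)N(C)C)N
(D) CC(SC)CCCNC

D

[NX3;H1]([#6])[#6] describes a trivalent nitrogen with one H, bonded to two carbons (a secondary amine).
(A) has a primary amide (-C(=O)NH2) but the -C(=O)NH2 nitrogen has H2, not H1.
(B) has a dimethylamino group (-N(CH3)2) but the nitrogen has H0, not H1.
(C) has a primary amino group (-NH2) but the nitrogen has H2 and only one carbon neighbour.
(D) contains an N-methylamino group (-NHCH3), which satisfies every atom and bond constraint.
So the answer is (D).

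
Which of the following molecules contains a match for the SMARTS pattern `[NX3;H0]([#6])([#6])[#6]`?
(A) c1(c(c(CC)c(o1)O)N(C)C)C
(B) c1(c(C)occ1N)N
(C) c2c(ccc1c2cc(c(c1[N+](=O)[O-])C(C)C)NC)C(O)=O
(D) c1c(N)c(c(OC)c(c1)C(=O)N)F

A

[NX3;H0]([#6])([#6])[#6] describes a trivalent nitrogen with no H, bonded to three carbons (a tertiary amine).
(A) contains a dimethylamino group (-N(CH3)2), which satisfies every atom and bond constraint.
(B) has a primary amino group (-NH2) but the nitrogen has H2, not H0 with three carbons.
(C) has an N-methylamino group (-NHCH3) but the nitrogen still has one H (H1), not H0.
(D) has a primary amino group (-NH2) but the nitrogen has H2, not H0 with three carbons.
So the answer is (A).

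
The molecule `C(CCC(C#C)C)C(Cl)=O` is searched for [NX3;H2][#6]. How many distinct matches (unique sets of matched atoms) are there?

[NX3;H2][#6] is the SMARTS for a primary amine: a trivalent nitrogen with two H attached to carbon.
No fragment in the molecule satisfies every constraint, giving 0 matches.

0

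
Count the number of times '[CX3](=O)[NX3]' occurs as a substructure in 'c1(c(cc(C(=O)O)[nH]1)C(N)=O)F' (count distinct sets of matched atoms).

1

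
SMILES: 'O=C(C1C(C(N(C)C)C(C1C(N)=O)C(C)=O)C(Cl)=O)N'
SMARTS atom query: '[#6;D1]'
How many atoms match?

3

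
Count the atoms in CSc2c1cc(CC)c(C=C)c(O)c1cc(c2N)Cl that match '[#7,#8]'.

2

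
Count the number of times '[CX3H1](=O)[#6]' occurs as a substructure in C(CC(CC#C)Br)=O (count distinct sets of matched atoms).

1

[CX3H1](=O)[#6] is the SMARTS for an aldehyde: an sp2 carbon with one H, double-bonded to O and single-bonded to carbon.
Exactly one fragment in the molecule meets all constraints, giving 1 match.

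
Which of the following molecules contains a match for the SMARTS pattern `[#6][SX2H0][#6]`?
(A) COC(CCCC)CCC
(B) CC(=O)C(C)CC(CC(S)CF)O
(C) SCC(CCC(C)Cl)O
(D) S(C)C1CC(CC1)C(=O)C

[#6][SX2H0][#6] describes an aliphatic sulfur bridging two carbons with no H on the sulfur (a thioether).
(A) has a methoxy ether (-OCH3) but the bridging atom is O, not S.
(B) has a thiol (-SH) but the sulfur has H1, not H0 bridging two carbons.
(C) has a thiol (-SH) but the sulfur has H1, not H0 bridging two carbons.
(D) contains a methylthio ether (-SCH3), which satisfies every atom and bond constraint.
So the answer is (D).

D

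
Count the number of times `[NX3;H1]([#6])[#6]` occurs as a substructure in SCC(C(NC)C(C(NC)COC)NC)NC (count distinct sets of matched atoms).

[NX3;H1]([#6])[#6] is the SMARTS for a secondary amine: a trivalent nitrogen with one H, bonded to two carbons.
The molecule carries 4 separate instances of an N-methylamino group (-NHCH3) meeting every constraint; each maps to a distinct set of atoms, giving 4 matches.

4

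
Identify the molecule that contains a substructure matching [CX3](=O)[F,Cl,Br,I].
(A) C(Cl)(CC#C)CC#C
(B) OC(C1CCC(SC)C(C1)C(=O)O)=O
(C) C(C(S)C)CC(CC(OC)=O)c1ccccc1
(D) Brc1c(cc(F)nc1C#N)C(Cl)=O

D

[CX3](=O)[F,Cl,Br,I] describes a carbonyl carbon bonded to a halogen (an acyl halide).
(A) has a chloro substituent but the Cl is not on a carbonyl carbon.
(B) has a carboxylic acid group (-C(=O)OH) but the carbonyl is bonded to -OH, not to a halogen.
(C) has a methyl-ester group (-C(=O)OCH3) but the carbonyl is bonded to -O-C, not to a halogen.
(D) contains an acyl chloride (-C(=O)Cl), which satisfies every atom and bond constraint.
So the answer is (D).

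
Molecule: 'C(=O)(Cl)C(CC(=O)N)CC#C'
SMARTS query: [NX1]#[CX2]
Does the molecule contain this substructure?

No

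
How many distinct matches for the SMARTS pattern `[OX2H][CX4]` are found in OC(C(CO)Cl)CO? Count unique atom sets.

3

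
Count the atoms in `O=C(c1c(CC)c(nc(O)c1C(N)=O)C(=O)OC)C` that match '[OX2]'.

The query [OX2] means: aliphatic oxygen with two total connections — ether, hydroxyl, or ester single-bond O.
Check the 19 heavy atoms by environment: 1× n (aromatic, X2) → no; 5× c (aromatic, X3) → no; 4× C (X4) → no; 3× C (X3) → no; 3× O (X1) → no; 2× O (X2) → match; 1× N (X3) → no.
That gives 2 matching atoms.

2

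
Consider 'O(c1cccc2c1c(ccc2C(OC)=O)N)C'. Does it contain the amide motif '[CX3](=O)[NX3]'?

The pattern [CX3](=O)[NX3] describes a carbonyl carbon bonded to a trivalent nitrogen — an amide.
The closest candidate here is a primary amino group (-NH2), but the -NH2 is not attached to a carbonyl carbon. No other fragment satisfies the full query, so there is no match.

No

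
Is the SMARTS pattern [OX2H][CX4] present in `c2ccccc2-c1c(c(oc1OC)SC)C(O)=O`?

The pattern [OX2H][CX4] describes a hydroxyl oxygen bound to an sp3 (X4) carbon — an aliphatic alcohol.
The closest candidate here is a carboxylic acid group (-C(=O)OH), but the -OH is on a CX3 carbonyl carbon, not a CX4 carbon. No other fragment satisfies the full query, so there is no match.

No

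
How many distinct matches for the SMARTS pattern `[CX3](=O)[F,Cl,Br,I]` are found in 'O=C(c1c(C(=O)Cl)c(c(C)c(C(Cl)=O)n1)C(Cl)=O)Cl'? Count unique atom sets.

4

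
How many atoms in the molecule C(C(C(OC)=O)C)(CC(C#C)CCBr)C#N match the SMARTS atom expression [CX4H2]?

3

The query [CX4H2] means: sp3 carbon (X4) with exactly two hydrogens.
Check the 16 heavy atoms by environment: 2× C (H3, X4) → no; 3× C (H1, X4) → no; 3× C (H2, X4) → match; 2× C (H0, X2) → no; 1× N (H0, X1) → no; 1× C (H0, X3) → no; 1× O (H0, X1) → no; 1× O (H0, X2) → no; 1× C (H1, X2) → no; 1× Br (H0, X1) → no.
That gives 3 matching atoms.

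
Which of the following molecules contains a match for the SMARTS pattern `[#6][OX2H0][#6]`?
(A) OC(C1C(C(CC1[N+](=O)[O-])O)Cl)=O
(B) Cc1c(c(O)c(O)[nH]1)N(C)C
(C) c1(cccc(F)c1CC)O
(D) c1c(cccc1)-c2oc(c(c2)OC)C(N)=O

[#6][OX2H0][#6] describes an aliphatic oxygen bridging two carbons with no H on the oxygen (an ether).
(A) has a carboxylic acid group (-C(=O)OH) but the -OH oxygen has H1; the =O is OX1, not OX2.
(B) has a hydroxyl group (-OH) but the oxygen has H1, not H0 bridging two carbons.
(C) has a hydroxyl group (-OH) but the oxygen has H1, not H0 bridging two carbons.
(D) contains a methoxy ether (-OCH3), which satisfies every atom and bond constraint.
So the answer is (D).

D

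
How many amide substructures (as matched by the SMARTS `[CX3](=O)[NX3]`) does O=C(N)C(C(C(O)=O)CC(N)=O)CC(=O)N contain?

[CX3](=O)[NX3] is the SMARTS for an amide: a carbonyl carbon bonded to a trivalent nitrogen.
The molecule carries 3 separate instances of a primary amide (-C(=O)NH2) meeting every constraint; each maps to a distinct set of atoms, giving 3 matches.

3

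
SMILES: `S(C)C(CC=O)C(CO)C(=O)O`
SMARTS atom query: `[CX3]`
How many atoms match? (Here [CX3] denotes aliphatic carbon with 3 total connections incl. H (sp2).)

The query [CX3] means: C with X3: aliphatic carbon with exactly 3 total connections.
Check the 12 heavy atoms by environment: 5× C (X4) → no; 2× O (X2) → no; 1× S (X2) → no; 2× C (X3) → match; 2× O (X1) → no.
That gives 2 matching atoms.

2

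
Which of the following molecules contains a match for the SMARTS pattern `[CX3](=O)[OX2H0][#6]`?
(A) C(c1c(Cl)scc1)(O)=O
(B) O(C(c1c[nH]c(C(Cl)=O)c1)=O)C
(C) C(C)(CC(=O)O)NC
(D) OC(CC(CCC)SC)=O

B

[CX3](=O)[OX2H0][#6] describes a carbonyl carbon bonded to an oxygen that is itself bonded to carbon (no H on that O) (an ester).
(A) has a carboxylic acid group (-C(=O)OH) but the singly-bonded O carries H (OX2H1, not H0).
(B) contains a methyl-ester group (-C(=O)OCH3), which satisfies every atom and bond constraint.
(C) has a carboxylic acid group (-C(=O)OH) but the singly-bonded O carries H (OX2H1, not H0).
(D) has a carboxylic acid group (-C(=O)OH) but the singly-bonded O carries H (OX2H1, not H0).
So the answer is (B).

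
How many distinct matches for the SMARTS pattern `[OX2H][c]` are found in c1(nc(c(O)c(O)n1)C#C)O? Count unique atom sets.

[OX2H][c] is the SMARTS for a phenol: a hydroxyl oxygen attached to an aromatic carbon.
The molecule carries 3 separate instances of a hydroxyl group (-OH) meeting every constraint; each maps to a distinct set of atoms, giving 3 matches.

3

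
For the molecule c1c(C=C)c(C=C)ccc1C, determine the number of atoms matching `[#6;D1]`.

3

The query [#6;D1] means: carbon bonded to exactly one heavy atom.
Check the 11 heavy atoms by environment: 3× c (aromatic, D2) → no; 3× c (aromatic, D3) → no; 2× C (D2) → no; 3× C (D1) → match.
That gives 3 matching atoms.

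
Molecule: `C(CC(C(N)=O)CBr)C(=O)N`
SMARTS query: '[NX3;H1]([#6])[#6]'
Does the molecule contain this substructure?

No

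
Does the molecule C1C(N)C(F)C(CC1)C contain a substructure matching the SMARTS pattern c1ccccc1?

No

The pattern c1ccccc1 describes six aromatic carbons in a ring — a benzene ring.
The closest candidate here is a methyl group (-CH3), but no six-membered all-carbon aromatic ring is present. No other fragment satisfies the full query, so there is no match.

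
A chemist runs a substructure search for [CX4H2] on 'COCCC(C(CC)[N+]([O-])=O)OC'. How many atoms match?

Check the 13 heavy atoms by environment: 3× C (H2, X4) → match; 2× C (H1, X4) → no; 3× C (H3, X4) → no; 2× O (H0, X2) → no; 1× N (charge +1, H0, X3) → no; 1× O (charge -1, H0, X1) → no; 1× O (H0, X1) → no.
That gives 3 matching atoms.

3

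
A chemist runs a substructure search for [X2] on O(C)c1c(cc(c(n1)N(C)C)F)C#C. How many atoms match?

4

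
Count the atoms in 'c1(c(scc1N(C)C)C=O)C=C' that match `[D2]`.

4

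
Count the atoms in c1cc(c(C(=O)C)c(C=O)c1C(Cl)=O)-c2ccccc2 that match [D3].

7

Check the 20 heavy atoms by environment: 7× c (aromatic, D2) → no; 5× c (aromatic, D3) → match; 2× C (D3) → match; 3× O (D1) → no; 1× Cl (D1) → no; 1× C (D2) → no; 1× C (D1) → no.
Summing the matching environments: 5 + 2 = 7 matching atoms.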